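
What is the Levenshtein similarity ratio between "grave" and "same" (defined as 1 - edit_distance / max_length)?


Word 1: "grave" (length 5)
Word 2: "same" (length 4)
One optimal edit sequence:
  1. delete 'g'  (+1)
  2. substitute 'r' -> 's'  (+1)
  3. keep 'a'
  4. substitute 'v' -> 'm'  (+1)
  5. keep 'e'
Edit distance = 3
Max length = max(5, 4) = 5
Similarity = 1 - 3/5
= 0.4000


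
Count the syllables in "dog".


Word: "dog"
Syllable breakdown: dog
Counting: 1 part
= 1 syllable


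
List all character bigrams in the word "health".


Word: "health" (length 6)
Number of bigrams = 6 - 2 + 1 = 5
  Position 0: "he"
  Position 1: "ea"
  Position 2: "al"
  Position 3: "lt"
  Position 4: "th"
Bigrams = "he", "ea", "al", "lt", "th"


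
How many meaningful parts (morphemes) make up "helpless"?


Word: "helpless"
Morphemes: help / -less
Each morpheme carries meaning
= 2 morphemes


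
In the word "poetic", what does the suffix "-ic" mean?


Suffix: -ic
Example: poetic = poet + -ic
Meaning = relating to


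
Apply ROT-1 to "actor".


Word: "actor"
Shift: 1
Each letter → (letter + shift) mod 26:
  'a' (0) + 1 = 1 → 'b'
  'c' (2) + 1 = 3 → 'd'
  't' (19) + 1 = 20 → 'u'
  'o' (14) + 1 = 15 → 'p'
  'r' (17) + 1 = 18 → 's'
Result = "bdups"


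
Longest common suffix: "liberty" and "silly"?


Word 1: "liberty"
Word 2: "silly"
Comparing from end:
  Pos -1: 'y' == 'y'
  Pos -2: 't' != 'l' (stop)
LCS = "y" (length 1)


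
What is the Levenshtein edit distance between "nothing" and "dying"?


Word 1: "nothing" (length 7)
Word 2: "dying" (length 5)
One optimal edit sequence (insert/delete/substitute each cost 1):
  1. delete 'n'  (+1)
  2. delete 'o'  (+1)
  3. substitute 't' -> 'd'  (+1)
  4. substitute 'h' -> 'y'  (+1)
  5. keep 'i'
  6. keep 'n'
  7. keep 'g'
Total edit operations: 4
Edit distance = 4


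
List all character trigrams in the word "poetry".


Word: "poetry" (length 6)
Number of trigrams = 6 - 3 + 1 = 4
  Position 0: "poe"
  Position 1: "oet"
  Position 2: "etr"
  Position 3: "try"
Trigrams = "poe", "oet", "etr", "try"


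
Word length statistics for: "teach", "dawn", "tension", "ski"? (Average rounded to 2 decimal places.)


Lengths: "teach"=5, "dawn"=4, "tension"=7, "ski"=3
Sum = 19, Count = 4
Average = 19/4 = 4.75
= avg=4.75, min=3, max=7


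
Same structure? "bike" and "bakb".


Pattern of "bike": [0, 1, 2, 3]
Pattern of "bakb": [0, 1, 2, 0]
Patterns do not match
Same pattern = No


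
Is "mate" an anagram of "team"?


Word 1: "team" → sorted: aemt
Word 2: "mate" → sorted: aemt
Same letters? aemt == aemt
Anagram = Yes


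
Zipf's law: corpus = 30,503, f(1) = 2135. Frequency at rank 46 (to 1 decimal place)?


Zipf's law: f(r) = f(1) / r
f(1) = 2135
f(46) = 2135 / 46
= 46.4 occurrences


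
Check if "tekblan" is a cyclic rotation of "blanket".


Word: "blanket", Candidate: "tekblan"
Method: check if candidate is substring of word+word
"blanketblanket" contains "tekblan"? No
Is rotation = No


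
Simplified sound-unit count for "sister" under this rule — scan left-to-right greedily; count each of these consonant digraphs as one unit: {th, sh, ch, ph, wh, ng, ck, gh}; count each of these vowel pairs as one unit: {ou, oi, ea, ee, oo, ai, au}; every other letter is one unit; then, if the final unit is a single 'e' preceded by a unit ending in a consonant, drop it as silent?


Word: "sister" (6 letters)
Left-to-right scan:
  1. 's' (letter)
  2. 'i' (letter)
  3. 's' (letter)
  4. 't' (letter)
  5. 'e' (letter)
  6. 'r' (letter)
Units from scan: 6
Sound units = 6 units


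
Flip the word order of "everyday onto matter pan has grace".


Original: "everyday onto matter pan has grace"
Words (1..n): everyday | onto | matter | pan | has | grace
Reversed (n..1): grace | has | pan | matter | onto | everyday
Result = "grace has pan matter onto everyday"


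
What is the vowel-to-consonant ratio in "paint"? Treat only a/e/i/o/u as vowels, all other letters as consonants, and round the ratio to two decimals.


Word: "paint"
Vowels (a,e,i,o,u): 2
Consonants: 3
Ratio = 2/3
= 0.67


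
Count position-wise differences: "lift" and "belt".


Comparing character by character (same length = 4):
  Pos 0: 'l' vs 'b' !=
  Pos 1: 'i' vs 'e' !=
  Pos 2: 'f' vs 'l' !=
  Pos 3: 't' vs 't' =
Hamming distance = 3


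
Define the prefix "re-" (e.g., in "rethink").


Prefix: re-
As in: rethink -> re- + think
Meaning = again


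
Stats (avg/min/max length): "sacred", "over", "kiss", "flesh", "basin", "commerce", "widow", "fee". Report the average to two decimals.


Lengths: "sacred"=6, "over"=4, "kiss"=4, "flesh"=5, "basin"=5, "commerce"=8, "widow"=5, "fee"=3
Sum = 40, Count = 8
Average = 40/8 = 5.00
= avg=5.00, min=3, max=8


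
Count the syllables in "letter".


Word: "letter"
Syllable breakdown: let / ter
Counting: 2 parts
= 2 syllables


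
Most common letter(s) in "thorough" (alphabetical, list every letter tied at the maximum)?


Word: "thorough"
Letter counts:
  'g': 1
  'h': 2
  'o': 2
  'r': 1
  't': 1
  'u': 1
Maximum count = 2
Most frequent = 'h', 'o' (2 times each)


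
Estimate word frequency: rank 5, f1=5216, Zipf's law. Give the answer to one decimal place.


Zipf's law: f(r) = f(1) / r
f(1) = 5216
f(5) = 5216 / 5
= 1043.2 occurrences


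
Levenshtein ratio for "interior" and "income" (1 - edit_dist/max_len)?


Word 1: "interior" (length 8)
Word 2: "income" (length 6)
One optimal edit sequence:
  1. keep 'i'
  2. keep 'n'
  3. delete 't'  (+1)
  4. delete 'e'  (+1)
  5. substitute 'r' -> 'c'  (+1)
  6. substitute 'i' -> 'o'  (+1)
  7. substitute 'o' -> 'm'  (+1)
  8. substitute 'r' -> 'e'  (+1)
Edit distance = 6
Max length = max(8, 6) = 8
Similarity = 1 - 6/8
= 0.2500


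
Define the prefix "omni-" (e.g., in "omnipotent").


Prefix: omni-
Example: omnipotent (omni- + potent)
Meaning = all


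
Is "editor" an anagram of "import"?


Word 1: "import" → sorted: imoprt
Word 2: "editor" → sorted: deiort
Same letters? imoprt != deiort
Anagram = No


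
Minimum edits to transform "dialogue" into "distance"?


Word 1: "dialogue" (length 8)
Word 2: "distance" (length 8)
One optimal edit sequence (insert/delete/substitute each cost 1):
  1. keep 'd'
  2. keep 'i'
  3. substitute 'a' -> 's'  (+1)
  4. substitute 'l' -> 't'  (+1)
  5. substitute 'o' -> 'a'  (+1)
  6. substitute 'g' -> 'n'  (+1)
  7. substitute 'u' -> 'c'  (+1)
  8. keep 'e'
Total edit operations: 5
Edit distance = 5


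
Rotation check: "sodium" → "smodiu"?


Word: "sodium", Candidate: "smodiu"
Method: check if candidate is substring of word+word
"sodiumsodium" contains "smodiu"? No
Is rotation = No


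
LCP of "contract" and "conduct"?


Word 1: "contract"
Word 2: "conduct"
Comparing from start:
  Pos 0: 'c' == 'c'
  Pos 1: 'o' == 'o'
  Pos 2: 'n' == 'n'
  Pos 3: 't' != 'd' (stop)
LCP = "con" (length 3)


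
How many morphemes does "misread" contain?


Word: "misread"
Morphemes: mis- / read
Each morpheme carries meaning
= 2 morphemes


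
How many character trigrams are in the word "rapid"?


Word: "rapid" (length 5)
Number of 3-grams = length - 3 + 1 = 5 - 3 + 1
= 3


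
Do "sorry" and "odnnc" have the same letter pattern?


Pattern of "sorry": [0, 1, 2, 2, 3]
Pattern of "odnnc": [0, 1, 2, 2, 3]
Patterns match
Same pattern = Yes


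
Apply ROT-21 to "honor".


Word: "honor"
Shift: 21
Each letter → (letter + shift) mod 26:
  'h' (7) + 21 = 2 → 'c'
  'o' (14) + 21 = 9 → 'j'
  'n' (13) + 21 = 8 → 'i'
  'o' (14) + 21 = 9 → 'j'
  'r' (17) + 21 = 12 → 'm'
Result = "cjijm"


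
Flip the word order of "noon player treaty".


Original: "noon player treaty"
Words (1..n): noon | player | treaty
Reversed (n..1): treaty | player | noon
Result = "treaty player noon"


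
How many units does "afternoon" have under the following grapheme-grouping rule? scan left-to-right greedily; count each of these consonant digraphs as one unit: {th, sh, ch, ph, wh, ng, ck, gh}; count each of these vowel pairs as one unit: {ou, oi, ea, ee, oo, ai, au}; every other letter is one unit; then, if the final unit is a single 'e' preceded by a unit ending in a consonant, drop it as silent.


Word: "afternoon" (9 letters)
Left-to-right scan:
  [1] 'a' (letter)
  [2] 'f' (letter)
  [3] 't' (letter)
  [4] 'e' (letter)
  [5] 'r' (letter)
  [6] 'n' (letter)
  [7] 'oo' (vowel-pair)
  [8] 'n' (letter)
Units from scan: 8
Sound units = 8 units


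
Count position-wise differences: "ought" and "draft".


Comparing character by character (same length = 5):
  Pos 0: 'o' vs 'd' !=
  Pos 1: 'u' vs 'r' !=
  Pos 2: 'g' vs 'a' !=
  Pos 3: 'h' vs 'f' !=
  Pos 4: 't' vs 't' =
Hamming distance = 4


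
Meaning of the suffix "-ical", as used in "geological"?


Suffix: -ical
Example: geological = geology + -ical, with a spelling change
Meaning = relating to


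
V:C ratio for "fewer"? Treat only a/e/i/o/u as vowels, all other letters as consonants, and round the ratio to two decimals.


Word: "fewer"
Vowels (a,e,i,o,u): 2
Consonants: 3
Ratio = 2/3
= 0.67


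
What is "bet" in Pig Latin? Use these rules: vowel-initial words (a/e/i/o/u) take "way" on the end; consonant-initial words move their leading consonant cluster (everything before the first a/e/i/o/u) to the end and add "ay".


Word: "bet"
Starts with consonant(s) → move to end, add 'ay'
Consonant cluster: "b"
Pig Latin = "etbay"


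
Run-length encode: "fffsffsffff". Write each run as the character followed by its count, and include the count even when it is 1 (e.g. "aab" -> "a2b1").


String: "fffsffsffff"
Scanning for consecutive runs:
  'f' x 3
  's' x 1
  'f' x 2
  's' x 1
  'f' x 4
RLE = "f3s1f2s1f4"


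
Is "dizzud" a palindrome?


Word: "dizzud"
Reversed: "duzzid"
Forward == Backward? dizzud != duzzid
Palindrome = No


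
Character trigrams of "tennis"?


Word: "tennis" (length 6)
Number of trigrams = 6 - 3 + 1 = 4
  Position 0: "ten"
  Position 1: "enn"
  Position 2: "nni"
  Position 3: "nis"
Trigrams = "ten", "enn", "nni", "nis"


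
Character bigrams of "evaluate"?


Word: "evaluate" (length 8)
Number of bigrams = 8 - 2 + 1 = 7
  Position 0: "ev"
  Position 1: "va"
  Position 2: "al"
  Position 3: "lu"
  Position 4: "ua"
  Position 5: "at"
  Position 6: "te"
Bigrams = "ev", "va", "al", "lu", "ua", "at", "te"


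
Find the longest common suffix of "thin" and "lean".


Word 1: "thin"
Word 2: "lean"
Comparing from end:
  Pos -1: 'n' == 'n'
  Pos -2: 'i' != 'a' (stop)
LCS = "n" (length 1)


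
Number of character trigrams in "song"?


Word: "song" (length 4)
Number of 3-grams = length - 3 + 1 = 4 - 3 + 1
= 2


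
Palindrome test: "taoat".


Word: "taoat"
Reversed: "taoat"
Forward == Backward? taoat == taoat
Palindrome = Yes


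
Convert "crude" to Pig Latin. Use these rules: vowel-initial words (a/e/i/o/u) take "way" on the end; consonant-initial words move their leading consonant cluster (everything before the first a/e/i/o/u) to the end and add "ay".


Word: "crude"
Starts with consonant(s) → move to end, add 'ay'
Consonant cluster: "cr"
Pig Latin = "udecray"


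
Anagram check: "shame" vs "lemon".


Word 1: "shame" → sorted: aehms
Word 2: "lemon" → sorted: elmno
Same letters? aehms != elmno
Anagram = No


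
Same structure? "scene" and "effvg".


Pattern of "scene": [0, 1, 2, 3, 2]
Pattern of "effvg": [0, 1, 1, 2, 3]
Patterns do not match
Same pattern = No


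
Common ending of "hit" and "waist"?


Word 1: "hit"
Word 2: "waist"
Comparing from end:
  Pos -1: 't' == 't'
  Pos -2: 'i' != 's' (stop)
LCS = "t" (length 1)


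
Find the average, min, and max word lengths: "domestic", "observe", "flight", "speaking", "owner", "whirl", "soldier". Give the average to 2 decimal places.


Lengths: "domestic"=8, "observe"=7, "flight"=6, "speaking"=8, "owner"=5, "whirl"=5, "soldier"=7
Sum = 46, Count = 7
Average = 46/7 = 6.57
= avg=6.57, min=5, max=8


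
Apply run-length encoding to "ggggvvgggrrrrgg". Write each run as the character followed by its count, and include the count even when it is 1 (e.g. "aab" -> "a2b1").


String: "ggggvvgggrrrrgg"
Scanning for consecutive runs:
  'g' x 4
  'v' x 2
  'g' x 3
  'r' x 4
  'g' x 2
RLE = "g4v2g3r4g2"


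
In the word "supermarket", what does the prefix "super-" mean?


Prefix: super-
Example: supermarket (super- + market)
Meaning = above / beyond


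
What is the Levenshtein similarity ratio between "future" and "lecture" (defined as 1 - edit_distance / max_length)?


Word 1: "future" (length 6)
Word 2: "lecture" (length 7)
One optimal edit sequence:
  1. insert 'l'  (+1)
  2. substitute 'f' -> 'e'  (+1)
  3. substitute 'u' -> 'c'  (+1)
  4. keep 't'
  5. keep 'u'
  6. keep 'r'
  7. keep 'e'
Edit distance = 3
Max length = max(6, 7) = 7
Similarity = 1 - 3/7
= 0.5714


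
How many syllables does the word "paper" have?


Word: "paper"
Syllable breakdown: pa | per
Counting: 2 parts
= 2 syllables


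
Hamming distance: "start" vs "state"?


Comparing character by character (same length = 5):
  Pos 0: 's' vs 's' =
  Pos 1: 't' vs 't' =
  Pos 2: 'a' vs 'a' =
  Pos 3: 'r' vs 't' !=
  Pos 4: 't' vs 'e' !=
Hamming distance = 2


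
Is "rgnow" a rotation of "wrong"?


Word: "wrong", Candidate: "rgnow"
Method: check if candidate is substring of word+word
"wrongwrong" contains "rgnow"? No
Is rotation = No


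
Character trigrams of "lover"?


Word: "lover" (length 5)
Number of trigrams = 5 - 3 + 1 = 3
  Position 0: "lov"
  Position 1: "ove"
  Position 2: "ver"
Trigrams = "lov", "ove", "ver"


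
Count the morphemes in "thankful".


Word: "thankful"
Morphemes: thank + -ful
Each morpheme carries meaning
= 2 morphemes


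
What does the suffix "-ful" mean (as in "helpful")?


Suffix: -ful
Example: helpful (help + -ful)
Meaning = full of


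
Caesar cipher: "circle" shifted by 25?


Word: "circle"
Shift: 25
Each letter → (letter + shift) mod 26:
  'c' (2) + 25 = 1 → 'b'
  'i' (8) + 25 = 7 → 'h'
  'r' (17) + 25 = 16 → 'q'
  'c' (2) + 25 = 1 → 'b'
  'l' (11) + 25 = 10 → 'k'
  'e' (4) + 25 = 3 → 'd'
Result = "bhqbkd"


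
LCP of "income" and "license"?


Word 1: "income"
Word 2: "license"
Comparing from start:
  Pos 0: 'i' != 'l' (stop)
LCP = "" (length 0)


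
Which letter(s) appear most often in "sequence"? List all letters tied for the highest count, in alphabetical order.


Word: "sequence"
Letter counts:
  'c': 1
  'e': 3
  'n': 1
  'q': 1
  's': 1
  'u': 1
Maximum count = 3
Most frequent = 'e' (3 times each)


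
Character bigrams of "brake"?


Word: "brake" (length 5)
Number of bigrams = 5 - 2 + 1 = 4
  Position 0: "br"
  Position 1: "ra"
  Position 2: "ak"
  Position 3: "ke"
Bigrams = "br", "ra", "ak", "ke"


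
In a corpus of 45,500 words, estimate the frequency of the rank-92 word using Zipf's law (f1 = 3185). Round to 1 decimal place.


Zipf's law: f(r) = f(1) / r
f(1) = 3185
f(92) = 3185 / 92
= 34.6 occurrences


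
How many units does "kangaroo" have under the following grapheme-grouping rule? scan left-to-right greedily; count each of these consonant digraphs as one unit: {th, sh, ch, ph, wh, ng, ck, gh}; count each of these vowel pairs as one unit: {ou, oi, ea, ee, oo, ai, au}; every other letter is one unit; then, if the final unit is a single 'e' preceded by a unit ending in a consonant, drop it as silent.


Word: "kangaroo" (8 letters)
Left-to-right scan:
  1. 'k' (letter)
  2. 'a' (letter)
  3. 'ng' (digraph)
  4. 'a' (letter)
  5. 'r' (letter)
  6. 'oo' (vowel-pair)
Units from scan: 6
Sound units = 6 units


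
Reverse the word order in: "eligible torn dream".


Original: "eligible torn dream"
Words (1..n): eligible | torn | dream
Reversed (n..1): dream | torn | eligible
Result = "dream torn eligible"


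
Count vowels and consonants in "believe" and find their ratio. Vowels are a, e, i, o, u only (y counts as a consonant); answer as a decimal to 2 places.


Word: "believe"
Vowels (a,e,i,o,u): 4
Consonants: 3
Ratio = 4/3
= 1.33


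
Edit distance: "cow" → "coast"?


Word 1: "cow" (length 3)
Word 2: "coast" (length 5)
One optimal edit sequence (insert/delete/substitute each cost 1):
  1. keep 'c'
  2. keep 'o'
  3. insert 'a'  (+1)
  4. insert 's'  (+1)
  5. substitute 'w' -> 't'  (+1)
Total edit operations: 3
Edit distance = 3


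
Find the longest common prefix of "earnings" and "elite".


Word 1: "earnings"
Word 2: "elite"
Comparing from start:
  Pos 0: 'e' == 'e'
  Pos 1: 'a' != 'l' (stop)
LCP = "e" (length 1)


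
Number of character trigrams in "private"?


Word: "private" (length 7)
Number of 3-grams = length - 3 + 1 = 7 - 3 + 1
= 5


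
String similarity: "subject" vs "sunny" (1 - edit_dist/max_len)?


Word 1: "subject" (length 7)
Word 2: "sunny" (length 5)
One optimal edit sequence:
  1. keep 's'
  2. keep 'u'
  3. delete 'b'  (+1)
  4. delete 'j'  (+1)
  5. substitute 'e' -> 'n'  (+1)
  6. substitute 'c' -> 'n'  (+1)
  7. substitute 't' -> 'y'  (+1)
Edit distance = 5
Max length = max(7, 5) = 7
Similarity = 1 - 5/7
= 0.2857


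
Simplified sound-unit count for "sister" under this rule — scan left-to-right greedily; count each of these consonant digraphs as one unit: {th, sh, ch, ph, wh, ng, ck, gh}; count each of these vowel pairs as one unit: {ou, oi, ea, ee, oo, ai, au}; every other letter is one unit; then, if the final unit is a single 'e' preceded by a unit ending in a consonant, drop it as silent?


Word: "sister" (6 letters)
Left-to-right scan:
  (1) 's' (letter)
  (2) 'i' (letter)
  (3) 's' (letter)
  (4) 't' (letter)
  (5) 'e' (letter)
  (6) 'r' (letter)
Units from scan: 6
Sound units = 6 units


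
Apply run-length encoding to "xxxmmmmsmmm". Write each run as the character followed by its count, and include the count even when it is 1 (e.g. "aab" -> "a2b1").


String: "xxxmmmmsmmm"
Scanning for consecutive runs:
  'x' x 3
  'm' x 4
  's' x 1
  'm' x 3
RLE = "x3m4s1m3"


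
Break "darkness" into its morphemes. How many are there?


Word: "darkness"
Morphemes: dark | -ness
Each morpheme carries meaning
= 2 morphemes


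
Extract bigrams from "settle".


Word: "settle" (length 6)
Number of bigrams = 6 - 2 + 1 = 5
  Position 0: "se"
  Position 1: "et"
  Position 2: "tt"
  Position 3: "tl"
  Position 4: "le"
Bigrams = "se", "et", "tt", "tl", "le"


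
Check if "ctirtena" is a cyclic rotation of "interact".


Word: "interact", Candidate: "ctirtena"
Method: check if candidate is substring of word+word
"interactinteract" contains "ctirtena"? No
Is rotation = No


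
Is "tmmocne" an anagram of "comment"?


Word 1: "comment" → sorted: cemmnot
Word 2: "tmmocne" → sorted: cemmnot
Same letters? cemmnot == cemmnot
Anagram = Yes


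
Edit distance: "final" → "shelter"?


Word 1: "final" (length 5)
Word 2: "shelter" (length 7)
One optimal edit sequence (insert/delete/substitute each cost 1):
  1. insert 's'  (+1)
  2. insert 'h'  (+1)
  3. substitute 'f' -> 'e'  (+1)
  4. substitute 'i' -> 'l'  (+1)
  5. substitute 'n' -> 't'  (+1)
  6. substitute 'a' -> 'e'  (+1)
  7. substitute 'l' -> 'r'  (+1)
Total edit operations: 7
Edit distance = 7


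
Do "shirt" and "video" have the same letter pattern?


Pattern of "shirt": [0, 1, 2, 3, 4]
Pattern of "video": [0, 1, 2, 3, 4]
Patterns match
Same pattern = Yes


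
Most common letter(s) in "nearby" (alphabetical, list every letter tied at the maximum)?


Word: "nearby"
Letter counts:
  'a': 1
  'b': 1
  'e': 1
  'n': 1
  'r': 1
  'y': 1
Maximum count = 1
Most frequent = 'a', 'b', 'e', 'n', 'r', 'y' (1 time each)


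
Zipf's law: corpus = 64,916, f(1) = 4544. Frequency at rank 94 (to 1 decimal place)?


Zipf's law: f(r) = f(1) / r
f(1) = 4544
f(94) = 4544 / 94
= 48.3 occurrences


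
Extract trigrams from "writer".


Word: "writer" (length 6)
Number of trigrams = 6 - 3 + 1 = 4
  Position 0: "wri"
  Position 1: "rit"
  Position 2: "ite"
  Position 3: "ter"
Trigrams = "wri", "rit", "ite", "ter"


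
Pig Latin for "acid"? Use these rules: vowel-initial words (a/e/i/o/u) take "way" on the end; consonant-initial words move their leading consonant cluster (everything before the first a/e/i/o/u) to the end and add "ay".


Word: "acid"
Starts with vowel → add 'way'
Pig Latin = "acidway"


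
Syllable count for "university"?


Word: "university"
Syllable breakdown: u / ni / ver / si / ty
Counting: 5 parts
= 5 syllables


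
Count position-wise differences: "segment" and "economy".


Comparing character by character (same length = 7):
  Pos 0: 's' vs 'e' !=
  Pos 1: 'e' vs 'c' !=
  Pos 2: 'g' vs 'o' !=
  Pos 3: 'm' vs 'n' !=
  Pos 4: 'e' vs 'o' !=
  Pos 5: 'n' vs 'm' !=
  Pos 6: 't' vs 'y' !=
Hamming distance = 7


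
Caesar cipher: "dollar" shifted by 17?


Word: "dollar"
Shift: 17
Each letter → (letter + shift) mod 26:
  'd' (3) + 17 = 20 → 'u'
  'o' (14) + 17 = 5 → 'f'
  'l' (11) + 17 = 2 → 'c'
  'l' (11) + 17 = 2 → 'c'
  'a' (0) + 17 = 17 → 'r'
  'r' (17) + 17 = 8 → 'i'
Result = "ufccri"


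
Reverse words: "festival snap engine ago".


Original: "festival snap engine ago"
Words (1..n): festival | snap | engine | ago
Reversed (n..1): ago | engine | snap | festival
Result = "ago engine snap festival"


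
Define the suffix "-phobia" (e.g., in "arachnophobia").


Suffix: -phobia
Example: arachnophobia (arachno- + -phobia)
Meaning = fear of


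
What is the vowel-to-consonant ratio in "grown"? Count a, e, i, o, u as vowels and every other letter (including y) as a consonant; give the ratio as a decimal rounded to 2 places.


Word: "grown"
Vowels (a,e,i,o,u): 1
Consonants: 4
Ratio = 1/4
= 0.25


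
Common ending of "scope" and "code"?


Word 1: "scope"
Word 2: "code"
Comparing from end:
  Pos -1: 'e' == 'e'
  Pos -2: 'p' != 'd' (stop)
LCS = "e" (length 1)


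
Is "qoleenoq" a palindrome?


Word: "qoleenoq"
Reversed: "qoneeloq"
Forward == Backward? qoleenoq != qoneeloq
Palindrome = No


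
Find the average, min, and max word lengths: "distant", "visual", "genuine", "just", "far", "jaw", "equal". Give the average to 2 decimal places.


Lengths: "distant"=7, "visual"=6, "genuine"=7, "just"=4, "far"=3, "jaw"=3, "equal"=5
Sum = 35, Count = 7
Average = 35/7 = 5.00
= avg=5.00, min=3, max=7


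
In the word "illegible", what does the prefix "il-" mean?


Prefix: il-
As in: illegible -> il- + legible
Meaning = not


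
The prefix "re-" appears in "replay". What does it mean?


Prefix: re-
Example: replay (re- + play)
Meaning = again


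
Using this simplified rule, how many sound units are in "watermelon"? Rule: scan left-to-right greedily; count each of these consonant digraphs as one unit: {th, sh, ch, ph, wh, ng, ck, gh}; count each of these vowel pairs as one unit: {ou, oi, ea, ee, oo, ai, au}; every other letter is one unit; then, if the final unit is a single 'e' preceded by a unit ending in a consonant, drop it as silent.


Word: "watermelon" (10 letters)
Left-to-right scan:
  [1] 'w' (letter)
  [2] 'a' (letter)
  [3] 't' (letter)
  [4] 'e' (letter)
  [5] 'r' (letter)
  [6] 'm' (letter)
  [7] 'e' (letter)
  [8] 'l' (letter)
  [9] 'o' (letter)
  [10] 'n' (letter)
Units from scan: 10
Sound units = 10 units


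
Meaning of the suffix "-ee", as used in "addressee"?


Suffix: -ee
As in: addressee -> address + -ee
Meaning = one who receives


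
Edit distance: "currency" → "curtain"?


Word 1: "currency" (length 8)
Word 2: "curtain" (length 7)
One optimal edit sequence (insert/delete/substitute each cost 1):
  1. keep 'c'
  2. keep 'u'
  3. delete 'r'  (+1)
  4. keep 'r'
  5. substitute 'e' -> 't'  (+1)
  6. substitute 'n' -> 'a'  (+1)
  7. substitute 'c' -> 'i'  (+1)
  8. substitute 'y' -> 'n'  (+1)
Total edit operations: 5
Edit distance = 5


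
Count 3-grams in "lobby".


Word: "lobby" (length 5)
Number of 3-grams = length - 3 + 1 = 5 - 3 + 1
= 3


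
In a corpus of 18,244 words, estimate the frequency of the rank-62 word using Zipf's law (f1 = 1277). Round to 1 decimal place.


Zipf's law: f(r) = f(1) / r
f(1) = 1277
f(62) = 1277 / 62
= 20.6 occurrences


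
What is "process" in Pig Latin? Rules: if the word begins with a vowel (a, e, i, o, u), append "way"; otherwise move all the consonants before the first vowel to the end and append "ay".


Word: "process"
Starts with consonant(s) → move to end, add 'ay'
Consonant cluster: "pr"
Pig Latin = "ocesspray"


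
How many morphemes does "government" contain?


Word: "government"
Morphemes: govern | -ment
Each morpheme carries meaning
= 2 morphemes


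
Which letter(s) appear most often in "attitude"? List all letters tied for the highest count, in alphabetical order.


Word: "attitude"
Letter counts:
  'a': 1
  'd': 1
  'e': 1
  'i': 1
  't': 3
  'u': 1
Maximum count = 3
Most frequent = 't' (3 times each)


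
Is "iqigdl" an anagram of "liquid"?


Word 1: "liquid" → sorted: diilqu
Word 2: "iqigdl" → sorted: dgiilq
Same letters? diilqu != dgiilq
Anagram = No


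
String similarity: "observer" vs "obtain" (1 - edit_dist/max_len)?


Word 1: "observer" (length 8)
Word 2: "obtain" (length 6)
One optimal edit sequence:
  1. keep 'o'
  2. keep 'b'
  3. delete 's'  (+1)
  4. delete 'e'  (+1)
  5. substitute 'r' -> 't'  (+1)
  6. substitute 'v' -> 'a'  (+1)
  7. substitute 'e' -> 'i'  (+1)
  8. substitute 'r' -> 'n'  (+1)
Edit distance = 6
Max length = max(8, 6) = 8
Similarity = 1 - 6/8
= 0.2500


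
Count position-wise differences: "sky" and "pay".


Comparing character by character (same length = 3):
  Pos 0: 's' vs 'p' !=
  Pos 1: 'k' vs 'a' !=
  Pos 2: 'y' vs 'y' =
Hamming distance = 2


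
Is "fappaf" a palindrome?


Word: "fappaf"
Reversed: "fappaf"
Forward == Backward? fappaf == fappaf
Palindrome = Yes


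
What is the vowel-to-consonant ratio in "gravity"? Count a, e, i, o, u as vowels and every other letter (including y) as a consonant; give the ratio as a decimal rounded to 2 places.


Word: "gravity"
Vowels (a,e,i,o,u): 2
Consonants: 5
Ratio = 2/5
= 0.40


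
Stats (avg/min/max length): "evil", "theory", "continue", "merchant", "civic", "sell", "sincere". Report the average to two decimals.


Lengths: "evil"=4, "theory"=6, "continue"=8, "merchant"=8, "civic"=5, "sell"=4, "sincere"=7
Sum = 42, Count = 7
Average = 42/7 = 6.00
= avg=6.00, min=4, max=8


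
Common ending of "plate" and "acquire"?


Word 1: "plate"
Word 2: "acquire"
Comparing from end:
  Pos -1: 'e' == 'e'
  Pos -2: 't' != 'r' (stop)
LCS = "e" (length 1)


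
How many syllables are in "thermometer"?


Word: "thermometer"
Syllable breakdown: ther-mom-e-ter
Counting: 4 parts
= 4 syllables


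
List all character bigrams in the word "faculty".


Word: "faculty" (length 7)
Number of bigrams = 7 - 2 + 1 = 6
  Position 0: "fa"
  Position 1: "ac"
  Position 2: "cu"
  Position 3: "ul"
  Position 4: "lt"
  Position 5: "ty"
Bigrams = "fa", "ac", "cu", "ul", "lt", "ty"


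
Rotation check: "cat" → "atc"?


Word: "cat", Candidate: "atc"
Method: check if candidate is substring of word+word
"catcat" contains "atc"? Yes
Is rotation = Yes


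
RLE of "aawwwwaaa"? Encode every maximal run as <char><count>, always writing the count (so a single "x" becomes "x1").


String: "aawwwwaaa"
Scanning for consecutive runs:
  'a' x 2
  'w' x 4
  'a' x 3
RLE = "a2w4a3"


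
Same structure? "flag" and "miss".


Pattern of "flag": [0, 1, 2, 3]
Pattern of "miss": [0, 1, 2, 2]
Patterns do not match
Same pattern = No


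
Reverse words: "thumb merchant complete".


Original: "thumb merchant complete"
Words (1..n): thumb | merchant | complete
Reversed (n..1): complete | merchant | thumb
Result = "complete merchant thumb"


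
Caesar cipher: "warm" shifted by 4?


Word: "warm"
Shift: 4
Each letter → (letter + shift) mod 26:
  'w' (22) + 4 = 0 → 'a'
  'a' (0) + 4 = 4 → 'e'
  'r' (17) + 4 = 21 → 'v'
  'm' (12) + 4 = 16 → 'q'
Result = "aevq"


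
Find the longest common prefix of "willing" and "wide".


Word 1: "willing"
Word 2: "wide"
Comparing from start:
  Pos 0: 'w' == 'w'
  Pos 1: 'i' == 'i'
  Pos 2: 'l' != 'd' (stop)
LCP = "wi" (length 2)


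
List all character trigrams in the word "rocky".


Word: "rocky" (length 5)
Number of trigrams = 5 - 3 + 1 = 3
  Position 0: "roc"
  Position 1: "ock"
  Position 2: "cky"
Trigrams = "roc", "ock", "cky"


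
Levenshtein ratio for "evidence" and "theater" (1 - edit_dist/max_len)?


Word 1: "evidence" (length 8)
Word 2: "theater" (length 7)
One optimal edit sequence:
  1. delete 'e'  (+1)
  2. delete 'v'  (+1)
  3. substitute 'i' -> 't'  (+1)
  4. substitute 'd' -> 'h'  (+1)
  5. keep 'e'
  6. substitute 'n' -> 'a'  (+1)
  7. substitute 'c' -> 't'  (+1)
  8. keep 'e'
  9. insert 'r'  (+1)
Edit distance = 7
Max length = max(8, 7) = 8
Similarity = 1 - 7/8
= 0.1250


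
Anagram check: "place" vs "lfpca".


Word 1: "place" → sorted: acelp
Word 2: "lfpca" → sorted: acflp
Same letters? acelp != acflp
Anagram = No


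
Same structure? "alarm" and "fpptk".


Pattern of "alarm": [0, 1, 0, 2, 3]
Pattern of "fpptk": [0, 1, 1, 2, 3]
Patterns do not match
Same pattern = No


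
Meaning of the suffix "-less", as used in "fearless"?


Suffix: -less
Example: fearless (fear + -less)
Meaning = without


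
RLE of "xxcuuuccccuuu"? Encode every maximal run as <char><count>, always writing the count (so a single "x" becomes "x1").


String: "xxcuuuccccuuu"
Scanning for consecutive runs:
  'x' x 2
  'c' x 1
  'u' x 3
  'c' x 4
  'u' x 3
RLE = "x2c1u3c4u3"


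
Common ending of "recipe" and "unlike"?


Word 1: "recipe"
Word 2: "unlike"
Comparing from end:
  Pos -1: 'e' == 'e'
  Pos -2: 'p' != 'k' (stop)
LCS = "e" (length 1)


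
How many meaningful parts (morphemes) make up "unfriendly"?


Word: "unfriendly"
Morphemes: un- / friend / -ly
Each morpheme carries meaning
= 3 morphemes


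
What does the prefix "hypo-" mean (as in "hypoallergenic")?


Prefix: hypo-
As in: hypoallergenic -> hypo- + allergenic
Meaning = under / below normal


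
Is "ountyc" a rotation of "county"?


Word: "county", Candidate: "ountyc"
Method: check if candidate is substring of word+word
"countycounty" contains "ountyc"? Yes
Is rotation = Yes


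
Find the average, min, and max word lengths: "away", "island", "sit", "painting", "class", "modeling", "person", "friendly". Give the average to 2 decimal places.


Lengths: "away"=4, "island"=6, "sit"=3, "painting"=8, "class"=5, "modeling"=8, "person"=6, "friendly"=8
Sum = 48, Count = 8
Average = 48/8 = 6.00
= avg=6.00, min=3, max=8


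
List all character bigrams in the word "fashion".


Word: "fashion" (length 7)
Number of bigrams = 7 - 2 + 1 = 6
  Position 0: "fa"
  Position 1: "as"
  Position 2: "sh"
  Position 3: "hi"
  Position 4: "io"
  Position 5: "on"
Bigrams = "fa", "as", "sh", "hi", "io", "on"


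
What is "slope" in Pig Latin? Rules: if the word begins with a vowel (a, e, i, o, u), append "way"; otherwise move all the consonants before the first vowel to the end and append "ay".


Word: "slope"
Starts with consonant(s) → move to end, add 'ay'
Consonant cluster: "sl"
Pig Latin = "opeslay"


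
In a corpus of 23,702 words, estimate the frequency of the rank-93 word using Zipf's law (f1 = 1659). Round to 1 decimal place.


Zipf's law: f(r) = f(1) / r
f(1) = 1659
f(93) = 1659 / 93
= 17.8 occurrences


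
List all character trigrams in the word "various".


Word: "various" (length 7)
Number of trigrams = 7 - 3 + 1 = 5
  Position 0: "var"
  Position 1: "ari"
  Position 2: "rio"
  Position 3: "iou"
  Position 4: "ous"
Trigrams = "var", "ari", "rio", "iou", "ous"


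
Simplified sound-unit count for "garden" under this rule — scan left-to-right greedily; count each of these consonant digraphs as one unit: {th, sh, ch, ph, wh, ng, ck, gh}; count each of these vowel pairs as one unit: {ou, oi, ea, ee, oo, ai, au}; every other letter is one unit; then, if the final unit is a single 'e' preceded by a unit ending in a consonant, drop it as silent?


Word: "garden" (6 letters)
Left-to-right scan:
  [1] 'g' (letter)
  [2] 'a' (letter)
  [3] 'r' (letter)
  [4] 'd' (letter)
  [5] 'e' (letter)
  [6] 'n' (letter)
Units from scan: 6
Sound units = 6 units


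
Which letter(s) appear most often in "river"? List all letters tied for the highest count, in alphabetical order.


Word: "river"
Letter counts:
  'e': 1
  'i': 1
  'r': 2
  'v': 1
Maximum count = 2
Most frequent = 'r' (2 times each)


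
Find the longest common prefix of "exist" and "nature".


Word 1: "exist"
Word 2: "nature"
Comparing from start:
  Pos 0: 'e' != 'n' (stop)
LCP = "" (length 0)


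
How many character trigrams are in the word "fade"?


Word: "fade" (length 4)
Number of 3-grams = length - 3 + 1 = 4 - 3 + 1
= 2


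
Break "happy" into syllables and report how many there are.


Word: "happy"
Syllable breakdown: hap-py
Counting: 2 parts
= 2 syllables


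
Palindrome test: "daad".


Word: "daad"
Reversed: "daad"
Forward == Backward? daad == daad
Palindrome = Yes


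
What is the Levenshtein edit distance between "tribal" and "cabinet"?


Word 1: "tribal" (length 6)
Word 2: "cabinet" (length 7)
One optimal edit sequence (insert/delete/substitute each cost 1):
  1. insert 'c'  (+1)
  2. substitute 't' -> 'a'  (+1)
  3. substitute 'r' -> 'b'  (+1)
  4. keep 'i'
  5. substitute 'b' -> 'n'  (+1)
  6. substitute 'a' -> 'e'  (+1)
  7. substitute 'l' -> 't'  (+1)
Total edit operations: 6
Edit distance = 6


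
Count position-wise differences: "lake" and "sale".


Comparing character by character (same length = 4):
  Pos 0: 'l' vs 's' !=
  Pos 1: 'a' vs 'a' =
  Pos 2: 'k' vs 'l' !=
  Pos 3: 'e' vs 'e' =
Hamming distance = 2


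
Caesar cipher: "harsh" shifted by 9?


Word: "harsh"
Shift: 9
Each letter → (letter + shift) mod 26:
  'h' (7) + 9 = 16 → 'q'
  'a' (0) + 9 = 9 → 'j'
  'r' (17) + 9 = 0 → 'a'
  's' (18) + 9 = 1 → 'b'
  'h' (7) + 9 = 16 → 'q'
Result = "qjabq"


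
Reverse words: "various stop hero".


Original: "various stop hero"
Words (1..n): various | stop | hero
Reversed (n..1): hero | stop | various
Result = "hero stop various"


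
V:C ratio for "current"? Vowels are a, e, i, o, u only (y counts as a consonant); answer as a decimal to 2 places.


Word: "current"
Vowels (a,e,i,o,u): 2
Consonants: 5
Ratio = 2/5
= 0.40


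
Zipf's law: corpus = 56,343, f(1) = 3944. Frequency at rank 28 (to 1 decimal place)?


Zipf's law: f(r) = f(1) / r
f(1) = 3944
f(28) = 3944 / 28
= 140.9 occurrences


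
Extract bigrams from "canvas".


Word: "canvas" (length 6)
Number of bigrams = 6 - 2 + 1 = 5
  Position 0: "ca"
  Position 1: "an"
  Position 2: "nv"
  Position 3: "va"
  Position 4: "as"
Bigrams = "ca", "an", "nv", "va", "as"


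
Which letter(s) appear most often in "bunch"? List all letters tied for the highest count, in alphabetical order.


Word: "bunch"
Letter counts:
  'b': 1
  'c': 1
  'h': 1
  'n': 1
  'u': 1
Maximum count = 1
Most frequent = 'b', 'c', 'h', 'n', 'u' (1 time each)


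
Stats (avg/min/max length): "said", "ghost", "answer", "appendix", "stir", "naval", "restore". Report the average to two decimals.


Lengths: "said"=4, "ghost"=5, "answer"=6, "appendix"=8, "stir"=4, "naval"=5, "restore"=7
Sum = 39, Count = 7
Average = 39/7 = 5.57
= avg=5.57, min=4, max=8


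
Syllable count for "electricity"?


Word: "electricity"
Syllable breakdown: e · lec · tric · i · ty
Counting: 5 parts
= 5 syllables


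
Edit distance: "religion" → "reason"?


Word 1: "religion" (length 8)
Word 2: "reason" (length 6)
One optimal edit sequence (insert/delete/substitute each cost 1):
  1. keep 'r'
  2. keep 'e'
  3. delete 'l'  (+1)
  4. delete 'i'  (+1)
  5. substitute 'g' -> 'a'  (+1)
  6. substitute 'i' -> 's'  (+1)
  7. keep 'o'
  8. keep 'n'
Total edit operations: 4
Edit distance = 4


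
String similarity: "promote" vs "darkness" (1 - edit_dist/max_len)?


Word 1: "promote" (length 7)
Word 2: "darkness" (length 8)
One optimal edit sequence:
  1. insert 'd'  (+1)
  2. substitute 'p' -> 'a'  (+1)
  3. keep 'r'
  4. substitute 'o' -> 'k'  (+1)
  5. substitute 'm' -> 'n'  (+1)
  6. substitute 'o' -> 'e'  (+1)
  7. substitute 't' -> 's'  (+1)
  8. substitute 'e' -> 's'  (+1)
Edit distance = 7
Max length = max(7, 8) = 8
Similarity = 1 - 7/8
= 0.1250


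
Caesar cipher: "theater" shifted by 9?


Word: "theater"
Shift: 9
Each letter → (letter + shift) mod 26:
  't' (19) + 9 = 2 → 'c'
  'h' (7) + 9 = 16 → 'q'
  'e' (4) + 9 = 13 → 'n'
  'a' (0) + 9 = 9 → 'j'
  't' (19) + 9 = 2 → 'c'
  'e' (4) + 9 = 13 → 'n'
  'r' (17) + 9 = 0 → 'a'
Result = "cqnjcna"


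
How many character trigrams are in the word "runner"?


Word: "runner" (length 6)
Number of 3-grams = length - 3 + 1 = 6 - 3 + 1
= 4


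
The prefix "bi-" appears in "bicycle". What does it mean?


Prefix: bi-
As in: bicycle -> bi- + cycle
Meaning = two


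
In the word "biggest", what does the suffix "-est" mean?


Suffix: -est
Example: biggest = big + -est, with a spelling change
Meaning = most


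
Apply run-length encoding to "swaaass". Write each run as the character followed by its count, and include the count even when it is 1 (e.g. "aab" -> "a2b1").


String: "swaaass"
Scanning for consecutive runs:
  's' x 1
  'w' x 1
  'a' x 3
  's' x 2
RLE = "s1w1a3s2"


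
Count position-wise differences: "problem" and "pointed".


Comparing character by character (same length = 7):
  Pos 0: 'p' vs 'p' =
  Pos 1: 'r' vs 'o' !=
  Pos 2: 'o' vs 'i' !=
  Pos 3: 'b' vs 'n' !=
  Pos 4: 'l' vs 't' !=
  Pos 5: 'e' vs 'e' =
  Pos 6: 'm' vs 'd' !=
Hamming distance = 5


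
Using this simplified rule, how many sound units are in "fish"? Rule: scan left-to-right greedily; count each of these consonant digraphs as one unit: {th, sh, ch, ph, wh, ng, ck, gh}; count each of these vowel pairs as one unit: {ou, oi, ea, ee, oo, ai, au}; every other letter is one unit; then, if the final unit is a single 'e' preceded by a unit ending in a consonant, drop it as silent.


Word: "fish" (4 letters)
Left-to-right scan:
  (1) 'f' (letter)
  (2) 'i' (letter)
  (3) 'sh' (digraph)
Units from scan: 3
Sound units = 3 units


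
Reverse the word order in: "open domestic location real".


Original: "open domestic location real"
Words (1..n): open | domestic | location | real
Reversed (n..1): real | location | domestic | open
Result = "real location domestic open"


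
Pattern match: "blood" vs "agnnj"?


Pattern of "blood": [0, 1, 2, 2, 3]
Pattern of "agnnj": [0, 1, 2, 2, 3]
Patterns match
Same pattern = Yes


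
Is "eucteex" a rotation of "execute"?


Word: "execute", Candidate: "eucteex"
Method: check if candidate is substring of word+word
"executeexecute" contains "eucteex"? No
Is rotation = No


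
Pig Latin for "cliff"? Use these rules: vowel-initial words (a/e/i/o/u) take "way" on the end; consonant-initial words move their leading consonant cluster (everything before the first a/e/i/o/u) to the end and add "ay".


Word: "cliff"
Starts with consonant(s) → move to end, add 'ay'
Consonant cluster: "cl"
Pig Latin = "iffclay"


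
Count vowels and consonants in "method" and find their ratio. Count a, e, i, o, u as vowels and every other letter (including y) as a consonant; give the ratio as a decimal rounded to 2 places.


Word: "method"
Vowels (a,e,i,o,u): 2
Consonants: 4
Ratio = 2/4
= 0.50


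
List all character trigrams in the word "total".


Word: "total" (length 5)
Number of trigrams = 5 - 3 + 1 = 3
  Position 0: "tot"
  Position 1: "ota"
  Position 2: "tal"
Trigrams = "tot", "ota", "tal"
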